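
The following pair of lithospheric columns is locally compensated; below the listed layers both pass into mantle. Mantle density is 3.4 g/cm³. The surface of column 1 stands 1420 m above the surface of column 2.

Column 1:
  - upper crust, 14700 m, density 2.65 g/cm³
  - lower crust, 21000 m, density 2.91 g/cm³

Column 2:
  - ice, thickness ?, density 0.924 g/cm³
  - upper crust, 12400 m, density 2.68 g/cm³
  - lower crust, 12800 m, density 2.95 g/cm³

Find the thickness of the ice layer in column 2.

Take the compensation level at the base of the deeper column (depth z_c below the surface of column 1) and equate Σ ρ_i t_i down to z_c; mantle fills any gap and the z_c terms cancel.
Column 1: 14700×2.65 + 21000×2.91 + (z_c − 35700)×3.4
Column 2: 1420×0 + x×0.924 + 12400×2.68 + 12800×2.95 + (z_c − 1420 − 25200 − x)×3.4
The z_c×3.4 term appears on both sides and cancels. Collect the known terms of each column as K = Σ(ρt)_known − 3.4 × (depth of known layers): K_1 = 100065 − 3.4×35700 = −21315; K_2 = 70992 − 3.4×(1420 + 25200) = −19516.
Balance: K_1 = K_2 − x×(3.4 − 0.924), so x = (K_2 − K_1)/(3.4 − 0.924) = 1799/2.476 = 727 m.

727 m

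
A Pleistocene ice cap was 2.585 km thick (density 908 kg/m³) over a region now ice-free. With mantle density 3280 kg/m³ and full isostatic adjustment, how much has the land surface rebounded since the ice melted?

Removing the load lets mantle flow back in; uplift u satisfies ρ_ice t = ρ_m u.
u = t ρ_ice/ρ_m = 2.585 km × 908/3280 = 0.716 km.

0.716 km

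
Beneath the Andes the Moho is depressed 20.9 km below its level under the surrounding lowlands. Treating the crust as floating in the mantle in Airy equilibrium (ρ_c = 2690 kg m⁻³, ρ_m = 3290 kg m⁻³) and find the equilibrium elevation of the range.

4.66 km

In Airy isostatic equilibrium: ρ_c h = (ρ_m − ρ_c) r.
h = r (ρ_m − ρ_c) / ρ_c = 20.9 km × (3290 − 2690) / 2690 = 4.66 km.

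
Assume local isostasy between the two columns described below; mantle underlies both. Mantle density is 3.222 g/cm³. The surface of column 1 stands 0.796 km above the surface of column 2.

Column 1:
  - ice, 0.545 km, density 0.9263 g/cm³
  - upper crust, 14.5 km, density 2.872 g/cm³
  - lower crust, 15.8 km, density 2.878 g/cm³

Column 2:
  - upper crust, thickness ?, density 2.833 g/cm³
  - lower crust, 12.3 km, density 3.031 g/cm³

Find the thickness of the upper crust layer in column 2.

Take the compensation level at the base of the deeper column (depth z_c below the surface of column 1) and equate Σ ρ_i t_i down to z_c; mantle fills any gap and the z_c terms cancel.
Column 1: 0.545×0.9263 + 14.5×2.872 + 15.8×2.878 + (z_c − 30.845)×3.222
Column 2: 0.796×0 + x×2.833 + 12.3×3.031 + (z_c − 0.796 − 12.3 − x)×3.222
The z_c×3.222 term appears on both sides and cancels. Collect the known terms of each column as K = Σ(ρt)_known − 3.222 × (depth of known layers): K_1 = 87.6212335 − 3.222×30.845 = −11.7613565; K_2 = 37.2813 − 3.222×(0.796 + 12.3) = −4.914012.
Balance: K_1 = K_2 − x×(3.222 − 2.833), so x = (K_2 − K_1)/(3.222 − 2.833) = 6.84734/0.389 = 17.6 km.

17.6 km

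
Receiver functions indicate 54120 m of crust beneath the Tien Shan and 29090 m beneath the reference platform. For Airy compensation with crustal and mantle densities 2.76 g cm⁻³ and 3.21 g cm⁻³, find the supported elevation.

3510 m

Excess crust Δ = 54120 m − 29090 m = 25030 m, split between elevation h and root r with h + r = Δ.
Airy balance ρ_c h = (ρ_m − ρ_c) r gives r = h ρ_c/(ρ_m − ρ_c), so h (1 + ρ_c/(ρ_m − ρ_c)) = Δ, i.e. h = Δ (ρ_m − ρ_c)/ρ_m.
h = 25030 m × 0.45/3.21 = 3510 m.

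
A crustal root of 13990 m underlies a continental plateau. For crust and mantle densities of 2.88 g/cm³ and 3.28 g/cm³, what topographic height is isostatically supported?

By Archimedes' principle applied to the lithosphere: ρ_c h = (ρ_m − ρ_c) r.
h = r (ρ_m − ρ_c) / ρ_c = 13990 m × (3.28 − 2.88) / 2.88 = 1940 m.

1940 m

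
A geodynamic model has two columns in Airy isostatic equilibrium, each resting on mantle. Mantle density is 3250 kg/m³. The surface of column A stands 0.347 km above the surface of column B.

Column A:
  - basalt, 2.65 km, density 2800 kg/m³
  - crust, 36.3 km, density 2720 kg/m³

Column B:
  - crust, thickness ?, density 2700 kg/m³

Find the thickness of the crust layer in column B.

Take the compensation level at the base of the deeper column (depth z_c below the surface of column A) and equate Σ ρ_i t_i down to z_c; mantle fills any gap and the z_c terms cancel.
Column A: 2.65×2800 + 36.3×2720 + (z_c − 38.95)×3250
Column B: 0.347×0 + x×2700 + (z_c − 0.347 − 0 − x)×3250
The z_c×3250 term appears on both sides and cancels. Collect the known terms of each column as K = Σ(ρt)_known − 3250 × (depth of known layers): K_A = 106156 − 3250×38.95 = −20431.5; K_B = 0 − 3250×(0.347 + 0) = −1127.75.
Balance: K_A = K_B − x×(3250 − 2700), so x = (K_B − K_A)/(3250 − 2700) = 19303.8/550 = 35.1 km.

35.1 km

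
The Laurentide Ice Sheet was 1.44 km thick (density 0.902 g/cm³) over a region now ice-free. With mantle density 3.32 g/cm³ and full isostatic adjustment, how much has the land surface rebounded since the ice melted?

Removing the load lets mantle flow back in; uplift u satisfies ρ_ice t = ρ_m u.
u = t ρ_ice/ρ_m = 1.44 km × 0.902/3.32 = 0.391 km.

0.391 km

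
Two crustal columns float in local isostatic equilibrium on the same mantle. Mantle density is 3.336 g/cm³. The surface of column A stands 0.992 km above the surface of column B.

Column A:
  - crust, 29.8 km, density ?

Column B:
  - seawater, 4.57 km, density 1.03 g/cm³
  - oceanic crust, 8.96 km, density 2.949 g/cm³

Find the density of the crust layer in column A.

2.75 g/cm³

Take the compensation level at the base of the deeper column (depth z_c below the surface of column A) and equate Σ ρ_i t_i down to z_c; mantle fills any gap and the z_c terms cancel.
Column A: 29.8×ρ + (z_c − 29.8)×3.336
Column B: 0.992×0 + 4.57×1.03 + 8.96×2.949 + (z_c − 0.992 − 13.53)×3.336
The z_c×3.336 term appears on both sides and cancels. Collect the known terms of each column as K = Σ(ρt)_known − 3.336 × (depth of known layers): K_A = 0 − 3.336×29.8 = −99.4128; K_B = 31.13014 − 3.336×(0.992 + 13.53) = −17.315252.
Balance: K_A + 29.8×ρ = K_B, so ρ = (K_B − K_A)/29.8 = 82.0975/29.8 = 2.75 g/cm³.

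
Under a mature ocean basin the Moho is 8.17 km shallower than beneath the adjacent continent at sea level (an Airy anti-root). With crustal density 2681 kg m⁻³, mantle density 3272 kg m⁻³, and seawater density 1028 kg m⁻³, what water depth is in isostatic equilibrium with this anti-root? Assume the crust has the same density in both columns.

2.92 km

Replacing a thickness d of crust by seawater at the top must be balanced by replacing crust with mantle at the base: d (ρ_c − ρ_w) = a (ρ_m − ρ_c).
d = a (ρ_m − ρ_c)/(ρ_c − ρ_w) = 8.17 km × 591/1653 = 2.92 km.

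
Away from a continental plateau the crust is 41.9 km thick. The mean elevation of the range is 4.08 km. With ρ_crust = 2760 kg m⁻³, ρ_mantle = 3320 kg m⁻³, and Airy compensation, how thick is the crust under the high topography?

Root depth r = h ρ_c / (ρ_m − ρ_c) = 4.08 km × 2760 / 560 = 20.11 km.
Total thickness = T + h + r = 41.9 km + 4.08 km + 20.11 km = 66.1 km.

66.1 km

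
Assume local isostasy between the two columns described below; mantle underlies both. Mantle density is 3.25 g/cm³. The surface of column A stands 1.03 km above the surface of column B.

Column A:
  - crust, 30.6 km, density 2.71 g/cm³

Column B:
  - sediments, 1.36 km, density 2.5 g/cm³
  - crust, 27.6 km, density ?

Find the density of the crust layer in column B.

2.81 g/cm³

Take the compensation level at the base of the deeper column (depth z_c below the surface of column A) and equate Σ ρ_i t_i down to z_c; mantle fills any gap and the z_c terms cancel.
Column A: 30.6×2.71 + (z_c − 30.6)×3.25
Column B: 1.03×0 + 1.36×2.5 + 27.6×ρ + (z_c − 1.03 − 28.96)×3.25
The z_c×3.25 term appears on both sides and cancels. Collect the known terms of each column as K = Σ(ρt)_known − 3.25 × (depth of known layers): K_A = 82.926 − 3.25×30.6 = −16.524; K_B = 3.4 − 3.25×(1.03 + 28.96) = −94.0675.
Balance: K_A = K_B + 27.6×ρ, so ρ = (K_A − K_B)/27.6 = 77.5435/27.6 = 2.81 g/cm³.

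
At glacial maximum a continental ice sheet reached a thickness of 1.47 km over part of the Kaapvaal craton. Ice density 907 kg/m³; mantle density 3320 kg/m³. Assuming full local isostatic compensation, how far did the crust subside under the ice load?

0.402 km

In Airy isostatic equilibrium: the ice load ρ_ice t is balanced by mantle displaced below, ρ_m s.
s = t ρ_ice / ρ_m = 1.47 km × 907/3320 = 0.402 km.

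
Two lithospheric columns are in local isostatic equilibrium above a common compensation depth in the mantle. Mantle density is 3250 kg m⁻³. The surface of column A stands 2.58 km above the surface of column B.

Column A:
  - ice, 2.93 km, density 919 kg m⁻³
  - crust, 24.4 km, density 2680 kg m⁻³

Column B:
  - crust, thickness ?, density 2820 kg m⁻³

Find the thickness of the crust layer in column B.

Take the compensation level at the base of the deeper column (depth z_c below the surface of column A) and equate Σ ρ_i t_i down to z_c; mantle fills any gap and the z_c terms cancel.
Column A: 2.93×919 + 24.4×2680 + (z_c − 27.33)×3250
Column B: 2.58×0 + x×2820 + (z_c − 2.58 − 0 − x)×3250
The z_c×3250 term appears on both sides and cancels. Collect the known terms of each column as K = Σ(ρt)_known − 3250 × (depth of known layers): K_A = 68084.67 − 3250×27.33 = −20737.83; K_B = 0 − 3250×(2.58 + 0) = −8385.
Balance: K_A = K_B − x×(3250 − 2820), so x = (K_B − K_A)/(3250 − 2820) = 12352.8/430 = 28.7 km.

28.7 km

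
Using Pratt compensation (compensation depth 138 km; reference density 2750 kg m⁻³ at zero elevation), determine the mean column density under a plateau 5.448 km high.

2650 kg m⁻³

Pratt balance: ρ_ref D = ρ (D + h).
ρ = ρ_ref D/(D + h) = 2750 × 138 km/(138 km + 5.448 km) = 2650 kg m⁻³.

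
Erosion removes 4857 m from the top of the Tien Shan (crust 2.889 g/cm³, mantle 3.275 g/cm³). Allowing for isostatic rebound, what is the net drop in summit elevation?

Rebound u = e ρ_c/ρ_m = 4857 m × 2.889/3.275 = 4285 m.
Net surface drop = e − u = 4857 m − 4285 m = e (ρ_m − ρ_c)/ρ_m = 572 m.

572 m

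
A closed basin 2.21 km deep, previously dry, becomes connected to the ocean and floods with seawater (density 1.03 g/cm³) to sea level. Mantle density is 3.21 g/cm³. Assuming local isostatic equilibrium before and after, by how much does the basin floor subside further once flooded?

After flooding the water column is d + s deep. Its weight must equal the weight of mantle displaced by the extra subsidence s: (d + s) ρ_w = s ρ_m.
s = d ρ_w / (ρ_m − ρ_w) = 2.21 km × 1.03/(3.21 − 1.03) = 1.04 km.

1.04 km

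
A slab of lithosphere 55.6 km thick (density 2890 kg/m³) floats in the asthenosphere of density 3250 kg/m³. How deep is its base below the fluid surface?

Draft d = t ρ_obj/ρ_fluid = 55.6 km × 2890/3250 = 49.4 km.

49.4 km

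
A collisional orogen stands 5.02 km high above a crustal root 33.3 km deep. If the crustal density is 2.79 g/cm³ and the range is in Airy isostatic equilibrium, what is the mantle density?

3.21 g/cm³

Airy balance: ρ_c h = (ρ_m − ρ_c) r → ρ_m = ρ_c (1 + h/r).
ρ_m = 2.79 × (1 + 5.02 km/33.3 km) = 3.21 g/cm³.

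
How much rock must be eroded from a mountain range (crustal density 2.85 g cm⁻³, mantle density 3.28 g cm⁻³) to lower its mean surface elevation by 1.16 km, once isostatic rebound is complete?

Net drop Δ = e − u = e − e ρ_c/ρ_m = e (ρ_m − ρ_c)/ρ_m.
e = Δ ρ_m/(ρ_m − ρ_c) = 1.16 km × 3.28/0.43 = 8.85 km.

8.85 km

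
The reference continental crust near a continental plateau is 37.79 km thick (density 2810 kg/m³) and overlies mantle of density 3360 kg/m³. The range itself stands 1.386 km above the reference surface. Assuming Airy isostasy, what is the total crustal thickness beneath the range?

Root depth r = h ρ_c / (ρ_m − ρ_c) = 1.386 km × 2810 / 550 = 7.081 km.
Total thickness = T + h + r = 37.79 km + 1.386 km + 7.081 km = 46.3 km.

46.3 km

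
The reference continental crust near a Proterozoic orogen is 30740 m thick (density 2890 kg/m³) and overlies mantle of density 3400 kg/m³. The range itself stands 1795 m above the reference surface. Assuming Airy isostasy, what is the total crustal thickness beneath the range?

42700 m

Root depth r = h ρ_c / (ρ_m − ρ_c) = 1795 m × 2890 / 510 = 10170 m.
Total thickness = T + h + r = 30740 m + 1795 m + 10170 m = 42700 m.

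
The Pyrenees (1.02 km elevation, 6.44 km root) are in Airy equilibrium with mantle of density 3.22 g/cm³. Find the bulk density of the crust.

2.78 g/cm³

ρ_c h = (ρ_m − ρ_c) r → ρ_c (h + r) = ρ_m r → ρ_c = ρ_m r / (h + r).
ρ_c = 3.22 × 6.44 km / (1.02 km + 6.44 km) = 2.78 g/cm³.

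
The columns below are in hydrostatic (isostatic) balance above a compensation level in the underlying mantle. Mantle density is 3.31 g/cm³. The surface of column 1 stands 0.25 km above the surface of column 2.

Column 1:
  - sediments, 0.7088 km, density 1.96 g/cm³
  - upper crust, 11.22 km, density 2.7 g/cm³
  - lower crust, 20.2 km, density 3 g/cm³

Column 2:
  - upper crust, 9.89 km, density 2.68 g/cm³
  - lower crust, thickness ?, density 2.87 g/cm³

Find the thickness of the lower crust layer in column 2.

Take the compensation level at the base of the deeper column (depth z_c below the surface of column 1) and equate Σ ρ_i t_i down to z_c; mantle fills any gap and the z_c terms cancel.
Column 1: 0.7088×1.96 + 11.22×2.7 + 20.2×3 + (z_c − 32.1288)×3.31
Column 2: 0.25×0 + 9.89×2.68 + x×2.87 + (z_c − 0.25 − 9.89 − x)×3.31
The z_c×3.31 term appears on both sides and cancels. Collect the known terms of each column as K = Σ(ρt)_known − 3.31 × (depth of known layers): K_1 = 92.283248 − 3.31×32.1288 = −14.06308; K_2 = 26.5052 − 3.31×(0.25 + 9.89) = −7.0582.
Balance: K_1 = K_2 − x×(3.31 − 2.87), so x = (K_2 − K_1)/(3.31 − 2.87) = 7.00488/0.44 = 15.9 km.

15.9 km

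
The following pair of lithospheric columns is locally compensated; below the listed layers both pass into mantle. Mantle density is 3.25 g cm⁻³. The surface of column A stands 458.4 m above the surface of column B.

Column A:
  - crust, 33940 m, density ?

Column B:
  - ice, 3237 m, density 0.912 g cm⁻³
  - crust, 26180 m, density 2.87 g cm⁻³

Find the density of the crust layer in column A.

Take the compensation level at the base of the deeper column (depth z_c below the surface of column A) and equate Σ ρ_i t_i down to z_c; mantle fills any gap and the z_c terms cancel.
Column A: 33940×ρ + (z_c − 33940)×3.25
Column B: 458.4×0 + 3237×0.912 + 26180×2.87 + (z_c − 458.4 − 29417)×3.25
The z_c×3.25 term appears on both sides and cancels. Collect the known terms of each column as K = Σ(ρt)_known − 3.25 × (depth of known layers): K_A = 0 − 3.25×33940 = −110305; K_B = 78088.744 − 3.25×(458.4 + 29417) = −19006.306.
Balance: K_A + 33940×ρ = K_B, so ρ = (K_B − K_A)/33940 = 91298.7/33940 = 2.69 g cm⁻³.

2.69 g cm⁻³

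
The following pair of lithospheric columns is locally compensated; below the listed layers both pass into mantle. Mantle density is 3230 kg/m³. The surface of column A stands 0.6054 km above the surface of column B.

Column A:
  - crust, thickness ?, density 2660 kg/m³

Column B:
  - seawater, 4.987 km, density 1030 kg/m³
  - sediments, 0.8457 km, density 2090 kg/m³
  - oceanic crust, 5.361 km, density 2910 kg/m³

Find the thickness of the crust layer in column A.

27.4 km

Take the compensation level at the base of the deeper column (depth z_c below the surface of column A) and equate Σ ρ_i t_i down to z_c; mantle fills any gap and the z_c terms cancel.
Column A: x×2660 + (z_c − 0 − x)×3230
Column B: 0.6054×0 + 4.987×1030 + 0.8457×2090 + 5.361×2910 + (z_c − 0.6054 − 11.1937)×3230
The z_c×3230 term appears on both sides and cancels. Collect the known terms of each column as K = Σ(ρt)_known − 3230 × (depth of known layers): K_A = 0 − 3230×0 = 0; K_B = 22504.633 − 3230×(0.6054 + 11.1937) = −15606.46.
Balance: K_A − x×(3230 − 2660) = K_B, so x = (K_A − K_B)/(3230 − 2660) = 15606.5/570 = 27.4 km.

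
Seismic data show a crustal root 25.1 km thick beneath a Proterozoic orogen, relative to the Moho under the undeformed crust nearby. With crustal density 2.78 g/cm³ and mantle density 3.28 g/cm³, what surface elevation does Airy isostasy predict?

Isostatic balance requires: ρ_c h = (ρ_m − ρ_c) r.
h = r (ρ_m − ρ_c) / ρ_c = 25.1 km × (3.28 − 2.78) / 2.78 = 4.51 km.

4.51 km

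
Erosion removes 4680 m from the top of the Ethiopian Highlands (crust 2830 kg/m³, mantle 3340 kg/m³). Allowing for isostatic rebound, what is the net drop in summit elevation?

Rebound u = e ρ_c/ρ_m = 4680 m × 2830/3340 = 3965 m.
Net surface drop = e − u = 4680 m − 3965 m = e (ρ_m − ρ_c)/ρ_m = 715 m.

715 m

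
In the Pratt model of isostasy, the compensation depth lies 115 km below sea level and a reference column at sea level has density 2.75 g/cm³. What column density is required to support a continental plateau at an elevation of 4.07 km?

Pratt balance: ρ_ref D = ρ (D + h).
ρ = ρ_ref D/(D + h) = 2.75 × 115 km/(115 km + 4.07 km) = 2.66 g/cm³.

2.66 g/cm³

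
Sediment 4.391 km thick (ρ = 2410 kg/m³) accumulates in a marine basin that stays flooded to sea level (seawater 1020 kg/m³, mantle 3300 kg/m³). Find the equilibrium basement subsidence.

Submarine loading: the sediment displaces seawater, and the subsidence is in turn flooded, so s (ρ_m − ρ_w) = t (ρ_sed − ρ_w).
s = 4.391 km × (2410 − 1020) / (3300 − 1020) = 2.68 km.

2.68 km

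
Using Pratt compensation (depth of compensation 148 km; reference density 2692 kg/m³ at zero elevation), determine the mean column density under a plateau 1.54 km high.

2660 kg/m³

Pratt balance: ρ_ref D = ρ (D + h).
ρ = ρ_ref D/(D + h) = 2692 × 148 km/(148 km + 1.54 km) = 2660 kg/m³.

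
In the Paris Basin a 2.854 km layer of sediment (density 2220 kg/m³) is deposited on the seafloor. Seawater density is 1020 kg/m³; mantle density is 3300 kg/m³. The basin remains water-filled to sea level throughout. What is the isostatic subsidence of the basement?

1.5 km

Submarine loading: the sediment displaces seawater, and the subsidence is in turn flooded, so s (ρ_m − ρ_w) = t (ρ_sed − ρ_w).
s = 2.854 km × (2220 − 1020) / (3300 − 1020) = 1.5 km.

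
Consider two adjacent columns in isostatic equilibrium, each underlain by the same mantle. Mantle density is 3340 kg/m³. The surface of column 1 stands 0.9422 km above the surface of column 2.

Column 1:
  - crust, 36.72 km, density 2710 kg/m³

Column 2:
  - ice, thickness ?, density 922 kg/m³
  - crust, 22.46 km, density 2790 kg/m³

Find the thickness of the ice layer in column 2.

3.16 km

Take the compensation level at the base of the deeper column (depth z_c below the surface of column 1) and equate Σ ρ_i t_i down to z_c; mantle fills any gap and the z_c terms cancel.
Column 1: 36.72×2710 + (z_c − 36.72)×3340
Column 2: 0.9422×0 + x×922 + 22.46×2790 + (z_c − 0.9422 − 22.46 − x)×3340
The z_c×3340 term appears on both sides and cancels. Collect the known terms of each column as K = Σ(ρt)_known − 3340 × (depth of known layers): K_1 = 99511.2 − 3340×36.72 = −23133.6; K_2 = 62663.4 − 3340×(0.9422 + 22.46) = −15499.948.
Balance: K_1 = K_2 − x×(3340 − 922), so x = (K_2 − K_1)/(3340 − 922) = 7633.65/2418 = 3.16 km.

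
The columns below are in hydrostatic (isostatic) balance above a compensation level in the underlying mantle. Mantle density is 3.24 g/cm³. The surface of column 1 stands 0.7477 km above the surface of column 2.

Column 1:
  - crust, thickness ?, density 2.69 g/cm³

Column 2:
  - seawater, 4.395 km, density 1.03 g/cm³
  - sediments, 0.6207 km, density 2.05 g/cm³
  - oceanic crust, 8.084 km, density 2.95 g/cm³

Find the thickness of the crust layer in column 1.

27.7 km

Take the compensation level at the base of the deeper column (depth z_c below the surface of column 1) and equate Σ ρ_i t_i down to z_c; mantle fills any gap and the z_c terms cancel.
Column 1: x×2.69 + (z_c − 0 − x)×3.24
Column 2: 0.7477×0 + 4.395×1.03 + 0.6207×2.05 + 8.084×2.95 + (z_c − 0.7477 − 13.0997)×3.24
The z_c×3.24 term appears on both sides and cancels. Collect the known terms of each column as K = Σ(ρt)_known − 3.24 × (depth of known layers): K_1 = 0 − 3.24×0 = 0; K_2 = 29.647085 − 3.24×(0.7477 + 13.0997) = −15.218491.
Balance: K_1 − x×(3.24 − 2.69) = K_2, so x = (K_1 − K_2)/(3.24 − 2.69) = 15.2185/0.55 = 27.7 km.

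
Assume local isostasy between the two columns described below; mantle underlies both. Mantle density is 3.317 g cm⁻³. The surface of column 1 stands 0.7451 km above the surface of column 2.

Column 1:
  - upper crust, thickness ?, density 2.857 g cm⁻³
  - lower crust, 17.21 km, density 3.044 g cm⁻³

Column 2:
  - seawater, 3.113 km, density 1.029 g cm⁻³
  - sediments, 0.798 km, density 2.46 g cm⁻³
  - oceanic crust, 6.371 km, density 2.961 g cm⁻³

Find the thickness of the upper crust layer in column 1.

Take the compensation level at the base of the deeper column (depth z_c below the surface of column 1) and equate Σ ρ_i t_i down to z_c; mantle fills any gap and the z_c terms cancel.
Column 1: x×2.857 + 17.21×3.044 + (z_c − 17.21 − x)×3.317
Column 2: 0.7451×0 + 3.113×1.029 + 0.798×2.46 + 6.371×2.961 + (z_c − 0.7451 − 10.282)×3.317
The z_c×3.317 term appears on both sides and cancels. Collect the known terms of each column as K = Σ(ρt)_known − 3.317 × (depth of known layers): K_1 = 52.38724 − 3.317×17.21 = −4.69833; K_2 = 24.030888 − 3.317×(0.7451 + 10.282) = −12.5460027.
Balance: K_1 − x×(3.317 − 2.857) = K_2, so x = (K_1 − K_2)/(3.317 − 2.857) = 7.84767/0.46 = 17.1 km.

17.1 km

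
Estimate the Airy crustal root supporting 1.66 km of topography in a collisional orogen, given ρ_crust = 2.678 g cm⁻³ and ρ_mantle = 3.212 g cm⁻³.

8.32 km

Equating mass per unit area of the two columns: the weight of the topography is balanced by the buoyancy of the root, ρ_c h = (ρ_m − ρ_c) r.
r = h · ρ_c / (ρ_m − ρ_c) = 1.66 km × 2.678 / (3.212 − 2.678) = 8.32 km.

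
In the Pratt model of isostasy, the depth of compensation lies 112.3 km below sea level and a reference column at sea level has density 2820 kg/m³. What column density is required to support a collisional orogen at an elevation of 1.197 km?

Pratt balance: ρ_ref D = ρ (D + h).
ρ = ρ_ref D/(D + h) = 2820 × 112.3 km/(112.3 km + 1.197 km) = 2790 kg/m³.

2790 kg/m³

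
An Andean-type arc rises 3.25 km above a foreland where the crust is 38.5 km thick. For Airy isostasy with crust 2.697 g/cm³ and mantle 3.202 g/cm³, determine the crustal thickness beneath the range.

59.1 km

Root depth r = h ρ_c / (ρ_m − ρ_c) = 3.25 km × 2.697 / 0.505 = 17.36 km.
Total thickness = T + h + r = 38.5 km + 3.25 km + 17.36 km = 59.1 km.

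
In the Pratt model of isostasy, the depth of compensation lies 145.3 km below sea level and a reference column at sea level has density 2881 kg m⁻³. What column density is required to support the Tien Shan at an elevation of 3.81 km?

Pratt balance: ρ_ref D = ρ (D + h).
ρ = ρ_ref D/(D + h) = 2881 × 145.3 km/(145.3 km + 3.81 km) = 2810 kg m⁻³.

2810 kg m⁻³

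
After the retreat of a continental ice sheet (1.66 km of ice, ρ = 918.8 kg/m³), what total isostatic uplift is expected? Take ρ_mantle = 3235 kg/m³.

0.471 km

Removing the load lets mantle flow back in; uplift u satisfies ρ_ice t = ρ_m u.
u = t ρ_ice/ρ_m = 1.66 km × 918.8/3235 = 0.471 km.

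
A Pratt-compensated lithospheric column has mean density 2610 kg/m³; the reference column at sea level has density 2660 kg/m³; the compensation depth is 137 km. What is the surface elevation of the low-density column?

2.62 km

ρ_ref D = ρ (D + h) → h = D (ρ_ref − ρ)/ρ.
h = 137 km × (2660 − 2610)/2610 = 2.62 km.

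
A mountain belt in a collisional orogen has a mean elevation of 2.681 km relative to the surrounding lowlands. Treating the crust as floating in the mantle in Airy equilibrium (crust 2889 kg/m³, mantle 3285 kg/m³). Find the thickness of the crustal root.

Equating mass per unit area of the two columns: the weight of the topography is balanced by the buoyancy of the root, ρ_c h = (ρ_m − ρ_c) r.
r = h · ρ_c / (ρ_m − ρ_c) = 2.681 km × 2889 / (3285 − 2889) = 19.6 km.

19.6 km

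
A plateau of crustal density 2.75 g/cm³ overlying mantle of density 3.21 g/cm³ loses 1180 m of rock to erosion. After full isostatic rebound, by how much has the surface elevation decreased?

Rebound u = e ρ_c/ρ_m = 1180 m × 2.75/3.21 = 1011 m.
Net surface drop = e − u = 1180 m − 1011 m = e (ρ_m − ρ_c)/ρ_m = 169 m.

169 m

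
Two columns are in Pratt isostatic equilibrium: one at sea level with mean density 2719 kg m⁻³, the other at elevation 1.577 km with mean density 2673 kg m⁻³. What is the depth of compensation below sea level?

91.6 km

ρ_ref D = ρ (D + h) → D (ρ_ref − ρ) = ρ h.
D = ρ h/(ρ_ref − ρ) = 2673 × 1.577 km/(2719 − 2673) = 91.6 km.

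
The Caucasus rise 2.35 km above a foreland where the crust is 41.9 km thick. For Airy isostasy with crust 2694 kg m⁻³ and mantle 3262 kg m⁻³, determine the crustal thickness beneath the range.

Root depth r = h ρ_c / (ρ_m − ρ_c) = 2.35 km × 2694 / 568 = 11.15 km.
Total thickness = T + h + r = 41.9 km + 2.35 km + 11.15 km = 55.4 km.

55.4 km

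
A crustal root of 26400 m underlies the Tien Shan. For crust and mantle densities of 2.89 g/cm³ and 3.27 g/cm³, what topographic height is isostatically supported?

Isostatic balance requires: ρ_c h = (ρ_m − ρ_c) r.
h = r (ρ_m − ρ_c) / ρ_c = 26400 m × (3.27 − 2.89) / 2.89 = 3470 m.

3470 m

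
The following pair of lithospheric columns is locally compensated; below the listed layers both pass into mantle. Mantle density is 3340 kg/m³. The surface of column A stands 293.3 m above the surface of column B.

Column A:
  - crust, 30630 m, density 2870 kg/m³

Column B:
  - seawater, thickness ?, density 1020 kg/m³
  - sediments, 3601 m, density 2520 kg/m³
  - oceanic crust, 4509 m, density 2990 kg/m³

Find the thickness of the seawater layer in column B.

3830 m

Take the compensation level at the base of the deeper column (depth z_c below the surface of column A) and equate Σ ρ_i t_i down to z_c; mantle fills any gap and the z_c terms cancel.
Column A: 30630×2870 + (z_c − 30630)×3340
Column B: 293.3×0 + x×1020 + 3601×2520 + 4509×2990 + (z_c − 293.3 − 8110 − x)×3340
The z_c×3340 term appears on both sides and cancels. Collect the known terms of each column as K = Σ(ρt)_known − 3340 × (depth of known layers): K_A = 87908100 − 3340×30630 = −14396100; K_B = 22556430 − 3340×(293.3 + 8110) = −5510592.
Balance: K_A = K_B − x×(3340 − 1020), so x = (K_B − K_A)/(3340 − 1020) = 8885510/2320 = 3830 m.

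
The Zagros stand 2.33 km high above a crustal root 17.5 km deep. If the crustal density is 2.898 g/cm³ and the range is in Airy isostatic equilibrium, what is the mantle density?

3.28 g/cm³

Airy balance: ρ_c h = (ρ_m − ρ_c) r → ρ_m = ρ_c (1 + h/r).
ρ_m = 2.898 × (1 + 2.33 km/17.5 km) = 3.28 g/cm³.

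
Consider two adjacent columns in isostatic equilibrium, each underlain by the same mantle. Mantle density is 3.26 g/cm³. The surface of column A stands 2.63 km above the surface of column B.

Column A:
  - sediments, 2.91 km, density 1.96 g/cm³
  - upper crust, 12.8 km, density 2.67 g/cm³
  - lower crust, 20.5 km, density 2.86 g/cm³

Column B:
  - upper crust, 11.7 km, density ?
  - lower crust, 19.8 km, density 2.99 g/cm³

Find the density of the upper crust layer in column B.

Take the compensation level at the base of the deeper column (depth z_c below the surface of column A) and equate Σ ρ_i t_i down to z_c; mantle fills any gap and the z_c terms cancel.
Column A: 2.91×1.96 + 12.8×2.67 + 20.5×2.86 + (z_c − 36.21)×3.26
Column B: 2.63×0 + 11.7×ρ + 19.8×2.99 + (z_c − 2.63 − 31.5)×3.26
The z_c×3.26 term appears on both sides and cancels. Collect the known terms of each column as K = Σ(ρt)_known − 3.26 × (depth of known layers): K_A = 98.5096 − 3.26×36.21 = −19.535; K_B = 59.202 − 3.26×(2.63 + 31.5) = −52.0618.
Balance: K_A = K_B + 11.7×ρ, so ρ = (K_A − K_B)/11.7 = 32.5268/11.7 = 2.78 g/cm³.

2.78 g/cm³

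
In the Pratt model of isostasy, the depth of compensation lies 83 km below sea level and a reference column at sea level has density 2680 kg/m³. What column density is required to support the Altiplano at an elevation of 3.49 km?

Pratt balance: ρ_ref D = ρ (D + h).
ρ = ρ_ref D/(D + h) = 2680 × 83 km/(83 km + 3.49 km) = 2570 kg/m³.

2570 kg/m³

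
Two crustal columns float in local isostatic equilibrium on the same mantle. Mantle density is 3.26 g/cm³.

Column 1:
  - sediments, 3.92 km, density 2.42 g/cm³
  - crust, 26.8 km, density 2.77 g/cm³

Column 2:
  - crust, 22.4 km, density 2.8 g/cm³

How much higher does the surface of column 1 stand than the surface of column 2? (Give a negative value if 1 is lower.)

For any compensation level in the mantle, the mantle terms cancel and isostasy reduces to e = (Σt_1 − Σt_2) − (Σ(ρt)_1 − Σ(ρt)_2) / ρ_m.
Σt_1 = 30.72 km; Σt_2 = 22.4 km; Σ(ρt)_1 = 83.7224; Σ(ρt)_2 = 62.72 (in km·g/cm³).
e = (30.72 − 22.4) − (83.7224 − 62.72) / 3.26 = 1.88 km.

1.88 km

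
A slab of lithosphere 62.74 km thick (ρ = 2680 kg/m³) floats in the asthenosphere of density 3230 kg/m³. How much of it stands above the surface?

10.7 km

Floating equilibrium: submerged depth d = t ρ_obj/ρ_fluid = 62.74 km × 2680/3230 = 52.06 km.
Freeboard = t − d = 62.74 km − 52.06 km = 10.7 km.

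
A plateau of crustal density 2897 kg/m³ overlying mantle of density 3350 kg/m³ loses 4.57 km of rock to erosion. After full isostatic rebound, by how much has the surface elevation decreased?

0.618 km

Rebound u = e ρ_c/ρ_m = 4.57 km × 2897/3350 = 3.952 km.
Net surface drop = e − u = 4.57 km − 3.952 km = e (ρ_m − ρ_c)/ρ_m = 0.618 km.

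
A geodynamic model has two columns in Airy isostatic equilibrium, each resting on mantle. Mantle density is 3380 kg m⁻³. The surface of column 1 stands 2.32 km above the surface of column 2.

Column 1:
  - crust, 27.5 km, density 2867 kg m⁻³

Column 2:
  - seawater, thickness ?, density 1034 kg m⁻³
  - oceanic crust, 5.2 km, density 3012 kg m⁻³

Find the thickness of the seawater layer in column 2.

Take the compensation level at the base of the deeper column (depth z_c below the surface of column 1) and equate Σ ρ_i t_i down to z_c; mantle fills any gap and the z_c terms cancel.
Column 1: 27.5×2867 + (z_c − 27.5)×3380
Column 2: 2.32×0 + x×1034 + 5.2×3012 + (z_c − 2.32 − 5.2 − x)×3380
The z_c×3380 term appears on both sides and cancels. Collect the known terms of each column as K = Σ(ρt)_known − 3380 × (depth of known layers): K_1 = 78842.5 − 3380×27.5 = −14107.5; K_2 = 15662.4 − 3380×(2.32 + 5.2) = −9755.2.
Balance: K_1 = K_2 − x×(3380 − 1034), so x = (K_2 − K_1)/(3380 − 1034) = 4352.3/2346 = 1.86 km.

1.86 km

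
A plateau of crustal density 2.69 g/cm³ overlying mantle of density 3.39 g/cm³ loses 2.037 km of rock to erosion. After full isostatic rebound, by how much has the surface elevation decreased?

0.421 km

Rebound u = e ρ_c/ρ_m = 2.037 km × 2.69/3.39 = 1.616 km.
Net surface drop = e − u = 2.037 km − 1.616 km = e (ρ_m − ρ_c)/ρ_m = 0.421 km.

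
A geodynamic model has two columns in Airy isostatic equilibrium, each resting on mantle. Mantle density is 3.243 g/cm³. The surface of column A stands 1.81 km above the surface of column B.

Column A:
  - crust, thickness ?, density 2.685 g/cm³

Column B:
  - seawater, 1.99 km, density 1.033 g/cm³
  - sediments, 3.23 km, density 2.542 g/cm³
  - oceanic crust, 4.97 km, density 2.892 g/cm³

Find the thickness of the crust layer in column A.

25.6 km

Take the compensation level at the base of the deeper column (depth z_c below the surface of column A) and equate Σ ρ_i t_i down to z_c; mantle fills any gap and the z_c terms cancel.
Column A: x×2.685 + (z_c − 0 − x)×3.243
Column B: 1.81×0 + 1.99×1.033 + 3.23×2.542 + 4.97×2.892 + (z_c − 1.81 − 10.19)×3.243
The z_c×3.243 term appears on both sides and cancels. Collect the known terms of each column as K = Σ(ρt)_known − 3.243 × (depth of known layers): K_A = 0 − 3.243×0 = 0; K_B = 24.63957 − 3.243×(1.81 + 10.19) = −14.27643.
Balance: K_A − x×(3.243 − 2.685) = K_B, so x = (K_A − K_B)/(3.243 − 2.685) = 14.2764/0.558 = 25.6 km.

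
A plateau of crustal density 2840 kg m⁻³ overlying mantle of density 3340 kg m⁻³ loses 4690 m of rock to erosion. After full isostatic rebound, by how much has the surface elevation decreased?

702 m

Rebound u = e ρ_c/ρ_m = 4690 m × 2840/3340 = 3988 m.
Net surface drop = e − u = 4690 m − 3988 m = e (ρ_m − ρ_c)/ρ_m = 702 m.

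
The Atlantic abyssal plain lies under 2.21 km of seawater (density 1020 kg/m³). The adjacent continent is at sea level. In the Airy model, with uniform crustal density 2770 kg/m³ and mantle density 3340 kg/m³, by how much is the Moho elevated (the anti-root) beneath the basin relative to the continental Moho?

6.79 km

Equating mass per unit area of the two columns: replacing crust with seawater at the top is compensated by replacing crust with mantle at the base: d (ρ_c − ρ_w) = a (ρ_m − ρ_c).
a = d (ρ_c − ρ_w)/(ρ_m − ρ_c) = 2.21 km × 1750/570 = 6.79 km.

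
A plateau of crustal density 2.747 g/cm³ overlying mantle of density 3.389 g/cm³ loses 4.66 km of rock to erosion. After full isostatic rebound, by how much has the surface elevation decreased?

Rebound u = e ρ_c/ρ_m = 4.66 km × 2.747/3.389 = 3.777 km.
Net surface drop = e − u = 4.66 km − 3.777 km = e (ρ_m − ρ_c)/ρ_m = 0.883 km.

0.883 km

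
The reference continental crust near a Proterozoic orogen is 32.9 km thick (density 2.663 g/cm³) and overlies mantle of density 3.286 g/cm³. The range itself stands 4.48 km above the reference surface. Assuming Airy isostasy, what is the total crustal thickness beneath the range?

Root depth r = h ρ_c / (ρ_m − ρ_c) = 4.48 km × 2.663 / 0.623 = 19.15 km.
Total thickness = T + h + r = 32.9 km + 4.48 km + 19.15 km = 56.5 km.

56.5 km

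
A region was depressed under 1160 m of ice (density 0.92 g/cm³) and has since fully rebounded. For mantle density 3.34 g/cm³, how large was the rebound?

Removing the load lets mantle flow back in; uplift u satisfies ρ_ice t = ρ_m u.
u = t ρ_ice/ρ_m = 1160 m × 0.92/3.34 = 320 m.

320 m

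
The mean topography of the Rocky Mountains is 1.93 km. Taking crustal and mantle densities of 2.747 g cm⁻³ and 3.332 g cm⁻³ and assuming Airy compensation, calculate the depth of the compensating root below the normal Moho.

Equating mass per unit area of the two columns: the weight of the topography is balanced by the buoyancy of the root, ρ_c h = (ρ_m − ρ_c) r.
r = h · ρ_c / (ρ_m − ρ_c) = 1.93 km × 2.747 / (3.332 − 2.747) = 9.06 km.

9.06 km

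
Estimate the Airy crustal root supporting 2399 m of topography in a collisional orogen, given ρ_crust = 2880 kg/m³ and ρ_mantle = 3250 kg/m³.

Equating mass per unit area of the two columns: the weight of the topography is balanced by the buoyancy of the root, ρ_c h = (ρ_m − ρ_c) r.
r = h · ρ_c / (ρ_m − ρ_c) = 2399 m × 2880 / (3250 − 2880) = 18700 m.

18700 m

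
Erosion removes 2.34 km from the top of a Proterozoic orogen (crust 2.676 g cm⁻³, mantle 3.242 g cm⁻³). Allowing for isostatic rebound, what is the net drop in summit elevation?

0.409 km

Rebound u = e ρ_c/ρ_m = 2.34 km × 2.676/3.242 = 1.931 km.
Net surface drop = e − u = 2.34 km − 1.931 km = e (ρ_m − ρ_c)/ρ_m = 0.409 km.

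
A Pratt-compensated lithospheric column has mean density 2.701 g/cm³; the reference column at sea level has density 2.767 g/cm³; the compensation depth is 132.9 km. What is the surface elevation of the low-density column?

3.25 km

ρ_ref D = ρ (D + h) → h = D (ρ_ref − ρ)/ρ.
h = 132.9 km × (2.767 − 2.701)/2.701 = 3.25 km.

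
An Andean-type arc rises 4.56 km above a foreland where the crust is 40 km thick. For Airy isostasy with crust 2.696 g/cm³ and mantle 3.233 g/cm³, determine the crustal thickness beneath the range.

67.5 km

Root depth r = h ρ_c / (ρ_m − ρ_c) = 4.56 km × 2.696 / 0.537 = 22.89 km.
Total thickness = T + h + r = 40 km + 4.56 km + 22.89 km = 67.5 km.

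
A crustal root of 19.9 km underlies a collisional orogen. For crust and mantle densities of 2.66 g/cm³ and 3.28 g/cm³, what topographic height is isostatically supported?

For local isostatic compensation: ρ_c h = (ρ_m − ρ_c) r.
h = r (ρ_m − ρ_c) / ρ_c = 19.9 km × (3.28 − 2.66) / 2.66 = 4.64 km.

4.64 km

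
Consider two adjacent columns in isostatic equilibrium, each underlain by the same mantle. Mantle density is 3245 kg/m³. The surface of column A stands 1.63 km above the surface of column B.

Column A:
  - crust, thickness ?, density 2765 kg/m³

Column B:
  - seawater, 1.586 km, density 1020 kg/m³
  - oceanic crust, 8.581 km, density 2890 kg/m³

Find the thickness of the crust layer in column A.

Take the compensation level at the base of the deeper column (depth z_c below the surface of column A) and equate Σ ρ_i t_i down to z_c; mantle fills any gap and the z_c terms cancel.
Column A: x×2765 + (z_c − 0 − x)×3245
Column B: 1.63×0 + 1.586×1020 + 8.581×2890 + (z_c − 1.63 − 10.167)×3245
The z_c×3245 term appears on both sides and cancels. Collect the known terms of each column as K = Σ(ρt)_known − 3245 × (depth of known layers): K_A = 0 − 3245×0 = 0; K_B = 26416.81 − 3245×(1.63 + 10.167) = −11864.455.
Balance: K_A − x×(3245 − 2765) = K_B, so x = (K_A − K_B)/(3245 − 2765) = 11864.5/480 = 24.7 km.

24.7 km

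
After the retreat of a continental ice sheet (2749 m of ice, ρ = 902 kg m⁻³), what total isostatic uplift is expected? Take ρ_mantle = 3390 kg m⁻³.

731 m

Removing the load lets mantle flow back in; uplift u satisfies ρ_ice t = ρ_m u.
u = t ρ_ice/ρ_m = 2749 m × 902/3390 = 731 m.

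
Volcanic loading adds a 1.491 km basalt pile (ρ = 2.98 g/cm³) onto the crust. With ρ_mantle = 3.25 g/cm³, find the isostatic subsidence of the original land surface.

1.37 km

Subaerial loading: s = t ρ_load / ρ_m.
s = 1.491 km × 2.98/3.25 = 1.37 km.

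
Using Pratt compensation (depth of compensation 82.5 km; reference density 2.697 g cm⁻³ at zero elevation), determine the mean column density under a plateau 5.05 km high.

Pratt balance: ρ_ref D = ρ (D + h).
ρ = ρ_ref D/(D + h) = 2.697 × 82.5 km/(82.5 km + 5.05 km) = 2.54 g cm⁻³.

2.54 g cm⁻³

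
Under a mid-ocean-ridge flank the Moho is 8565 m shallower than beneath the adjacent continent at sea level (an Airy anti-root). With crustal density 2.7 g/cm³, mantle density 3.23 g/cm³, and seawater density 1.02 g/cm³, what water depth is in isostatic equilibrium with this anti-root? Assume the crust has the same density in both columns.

Replacing a thickness d of crust by seawater at the top must be balanced by replacing crust with mantle at the base: d (ρ_c − ρ_w) = a (ρ_m − ρ_c).
d = a (ρ_m − ρ_c)/(ρ_c − ρ_w) = 8565 m × 0.53/1.68 = 2700 m.

2700 m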